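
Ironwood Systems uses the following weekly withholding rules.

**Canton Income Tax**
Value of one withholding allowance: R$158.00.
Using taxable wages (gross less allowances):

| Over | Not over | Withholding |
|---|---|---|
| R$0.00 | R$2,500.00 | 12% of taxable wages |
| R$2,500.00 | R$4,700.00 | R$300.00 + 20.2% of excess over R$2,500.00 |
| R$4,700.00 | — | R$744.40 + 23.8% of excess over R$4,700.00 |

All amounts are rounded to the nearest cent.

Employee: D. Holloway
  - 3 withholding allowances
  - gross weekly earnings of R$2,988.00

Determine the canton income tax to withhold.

R$302.83

Canton Income Tax: taxable = R$2,988.00 − 3×R$158.00 = R$2,514.00
  R$300.00 + 20.2% × (R$2,514.00 − R$2,500.00) = R$300.00 + 20.2% × R$14.00 = R$302.83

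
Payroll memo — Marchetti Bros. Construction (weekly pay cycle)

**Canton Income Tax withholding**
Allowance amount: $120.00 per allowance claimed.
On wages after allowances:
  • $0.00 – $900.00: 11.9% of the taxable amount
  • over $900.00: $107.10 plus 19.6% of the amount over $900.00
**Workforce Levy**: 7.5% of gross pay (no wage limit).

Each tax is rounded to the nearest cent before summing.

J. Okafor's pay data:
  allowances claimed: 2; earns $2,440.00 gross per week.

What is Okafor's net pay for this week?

$1,895.10

Canton Income Tax: taxable = $2,440.00 − 2×$120.00 = $2,200.00
  $107.10 + 19.6% × ($2,200.00 − $900.00) = $107.10 + 19.6% × $1,300.00 = $361.90
Workforce Levy: 7.5% × $2,440.00 = $183.00
Total withheld: $361.90 + $183.00 = $544.90
Net pay: $2,440.00 − $544.90 = $1,895.10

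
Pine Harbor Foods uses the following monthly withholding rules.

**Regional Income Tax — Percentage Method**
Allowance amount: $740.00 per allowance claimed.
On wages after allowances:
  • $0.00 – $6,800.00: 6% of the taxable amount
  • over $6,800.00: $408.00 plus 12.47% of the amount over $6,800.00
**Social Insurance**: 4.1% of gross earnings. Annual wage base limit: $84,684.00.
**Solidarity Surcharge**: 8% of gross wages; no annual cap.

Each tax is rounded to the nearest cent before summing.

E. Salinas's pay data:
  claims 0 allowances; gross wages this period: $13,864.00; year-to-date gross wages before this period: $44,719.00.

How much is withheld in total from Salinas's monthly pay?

Regional Income Tax: taxable = $13,864.00
  $408.00 + 12.47% × ($13,864.00 − $6,800.00) = $408.00 + 12.47% × $7,064.00 = $1,288.88
Social Insurance: 4.1% × $13,864.00 = $568.42
Solidarity Surcharge: 8% × $13,864.00 = $1,109.12
Total: $1,288.88 + $568.42 + $1,109.12 = $2,966.42

$2,966.42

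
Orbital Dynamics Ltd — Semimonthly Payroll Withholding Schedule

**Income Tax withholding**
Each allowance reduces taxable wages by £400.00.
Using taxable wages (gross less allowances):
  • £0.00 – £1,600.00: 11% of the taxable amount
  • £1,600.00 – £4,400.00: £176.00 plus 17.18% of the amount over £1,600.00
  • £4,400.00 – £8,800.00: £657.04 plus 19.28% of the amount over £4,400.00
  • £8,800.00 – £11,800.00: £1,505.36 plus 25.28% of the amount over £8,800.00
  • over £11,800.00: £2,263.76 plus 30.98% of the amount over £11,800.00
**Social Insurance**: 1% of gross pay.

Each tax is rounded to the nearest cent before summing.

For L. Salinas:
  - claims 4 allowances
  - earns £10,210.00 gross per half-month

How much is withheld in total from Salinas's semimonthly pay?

Income Tax: taxable = £10,210.00 − 4×£400.00 = £8,610.00
  £657.04 + 19.28% × (£8,610.00 − £4,400.00) = £657.04 + 19.28% × £4,210.00 = £1,468.73
Social Insurance: 1% × £10,210.00 = £102.10
Total: £1,468.73 + £102.10 = £1,570.83

£1,570.83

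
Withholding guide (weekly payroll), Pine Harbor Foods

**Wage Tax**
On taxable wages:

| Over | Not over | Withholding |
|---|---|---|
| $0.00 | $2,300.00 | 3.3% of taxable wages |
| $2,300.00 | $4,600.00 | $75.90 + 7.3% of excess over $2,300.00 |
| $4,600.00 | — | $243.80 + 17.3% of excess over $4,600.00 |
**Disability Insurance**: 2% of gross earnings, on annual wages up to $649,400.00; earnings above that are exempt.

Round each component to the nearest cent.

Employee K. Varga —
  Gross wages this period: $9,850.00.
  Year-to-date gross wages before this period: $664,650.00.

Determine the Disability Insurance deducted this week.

$0.00

Disability Insurance: YTD $664,650.00 ≥ cap $649,400.00 → $0.00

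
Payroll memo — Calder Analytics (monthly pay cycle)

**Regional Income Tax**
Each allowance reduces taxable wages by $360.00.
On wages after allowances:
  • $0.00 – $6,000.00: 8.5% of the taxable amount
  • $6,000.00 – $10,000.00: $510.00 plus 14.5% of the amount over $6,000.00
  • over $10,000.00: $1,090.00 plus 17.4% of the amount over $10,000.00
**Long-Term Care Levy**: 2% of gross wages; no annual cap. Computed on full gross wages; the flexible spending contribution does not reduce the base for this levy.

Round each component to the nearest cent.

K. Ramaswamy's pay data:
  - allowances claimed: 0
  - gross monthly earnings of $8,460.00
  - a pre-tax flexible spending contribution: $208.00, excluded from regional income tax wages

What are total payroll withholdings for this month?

$1,005.74

Regional Income Tax: taxable = $8,460.00 − $208.00 = $8,252.00
  $510.00 + 14.5% × ($8,252.00 − $6,000.00) = $510.00 + 14.5% × $2,252.00 = $836.54
Long-Term Care Levy: 2% × $8,460.00 = $169.20
Total: $836.54 + $169.20 = $1,005.74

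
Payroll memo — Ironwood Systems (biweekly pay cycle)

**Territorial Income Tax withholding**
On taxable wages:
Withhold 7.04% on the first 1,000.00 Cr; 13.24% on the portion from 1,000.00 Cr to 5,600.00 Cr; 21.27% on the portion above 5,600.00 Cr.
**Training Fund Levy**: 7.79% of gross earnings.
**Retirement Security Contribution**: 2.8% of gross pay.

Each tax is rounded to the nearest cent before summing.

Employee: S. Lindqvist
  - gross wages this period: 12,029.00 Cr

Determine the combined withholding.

3,320.76 Cr

Territorial Income Tax: taxable = 12,029.00 Cr
  679.44 Cr + 21.27% × (12,029.00 Cr − 5,600.00 Cr) = 679.44 Cr + 21.27% × 6,429.00 Cr = 2,046.89 Cr
Training Fund Levy: 7.79% × 12,029.00 Cr = 937.06 Cr
Retirement Security Contribution: 2.8% × 12,029.00 Cr = 336.81 Cr
Total: 2,046.89 Cr + 937.06 Cr + 336.81 Cr = 3,320.76 Cr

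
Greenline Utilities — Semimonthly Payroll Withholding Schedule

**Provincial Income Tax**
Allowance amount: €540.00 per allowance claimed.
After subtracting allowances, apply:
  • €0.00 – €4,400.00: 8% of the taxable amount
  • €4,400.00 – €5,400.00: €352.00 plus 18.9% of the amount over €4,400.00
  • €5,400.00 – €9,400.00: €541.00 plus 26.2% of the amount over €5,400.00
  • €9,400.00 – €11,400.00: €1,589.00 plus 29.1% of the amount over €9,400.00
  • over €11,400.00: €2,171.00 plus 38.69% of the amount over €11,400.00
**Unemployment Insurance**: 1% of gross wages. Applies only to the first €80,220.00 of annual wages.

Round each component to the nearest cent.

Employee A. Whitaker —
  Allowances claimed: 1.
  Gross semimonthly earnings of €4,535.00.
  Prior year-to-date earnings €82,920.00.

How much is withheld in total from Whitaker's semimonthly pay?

Provincial Income Tax: taxable = €4,535.00 − 1×€540.00 = €3,995.00
  8% × €3,995.00 = €319.60
Unemployment Insurance: YTD €82,920.00 ≥ cap €80,220.00 → €0.00
Total: €319.60 + €0.00 = €319.60

€319.60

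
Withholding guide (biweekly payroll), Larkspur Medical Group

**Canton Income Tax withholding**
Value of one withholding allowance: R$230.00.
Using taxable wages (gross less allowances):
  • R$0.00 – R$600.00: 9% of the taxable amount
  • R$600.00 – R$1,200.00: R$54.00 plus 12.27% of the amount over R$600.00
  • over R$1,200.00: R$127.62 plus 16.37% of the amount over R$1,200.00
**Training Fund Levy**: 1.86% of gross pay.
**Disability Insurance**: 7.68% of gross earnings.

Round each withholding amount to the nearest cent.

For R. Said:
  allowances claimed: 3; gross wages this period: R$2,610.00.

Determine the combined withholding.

Canton Income Tax: taxable = R$2,610.00 − 3×R$230.00 = R$1,920.00
  R$127.62 + 16.37% × (R$1,920.00 − R$1,200.00) = R$127.62 + 16.37% × R$720.00 = R$245.48
Training Fund Levy: 1.86% × R$2,610.00 = R$48.55
Disability Insurance: 7.68% × R$2,610.00 = R$200.45
Total: R$245.48 + R$48.55 + R$200.45 = R$494.48

R$494.48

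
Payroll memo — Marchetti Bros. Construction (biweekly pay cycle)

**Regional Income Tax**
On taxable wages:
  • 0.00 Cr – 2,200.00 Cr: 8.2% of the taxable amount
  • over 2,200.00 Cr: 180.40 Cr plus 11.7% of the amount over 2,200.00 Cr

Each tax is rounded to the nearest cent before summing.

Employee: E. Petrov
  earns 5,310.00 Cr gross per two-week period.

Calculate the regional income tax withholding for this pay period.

544.27 Cr

Regional Income Tax: taxable = 5,310.00 Cr
  180.40 Cr + 11.7% × (5,310.00 Cr − 2,200.00 Cr) = 180.40 Cr + 11.7% × 3,110.00 Cr = 544.27 Cr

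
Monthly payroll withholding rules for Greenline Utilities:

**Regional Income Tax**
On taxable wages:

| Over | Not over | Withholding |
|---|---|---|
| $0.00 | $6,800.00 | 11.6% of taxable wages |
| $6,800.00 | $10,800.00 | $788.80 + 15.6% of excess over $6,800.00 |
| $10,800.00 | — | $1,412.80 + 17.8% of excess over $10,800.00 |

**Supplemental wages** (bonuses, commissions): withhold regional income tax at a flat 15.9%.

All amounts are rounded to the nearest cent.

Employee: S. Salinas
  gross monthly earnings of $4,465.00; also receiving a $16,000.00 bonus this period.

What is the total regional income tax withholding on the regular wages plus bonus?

$3,061.94

Regional Income Tax: taxable = $4,465.00
  11.6% × $4,465.00 = $517.94
Supplemental (15.9% flat on bonus): 15.9% × $16,000.00 = $2,544.00
Total regional income tax: $517.94 + $2,544.00 = $3,061.94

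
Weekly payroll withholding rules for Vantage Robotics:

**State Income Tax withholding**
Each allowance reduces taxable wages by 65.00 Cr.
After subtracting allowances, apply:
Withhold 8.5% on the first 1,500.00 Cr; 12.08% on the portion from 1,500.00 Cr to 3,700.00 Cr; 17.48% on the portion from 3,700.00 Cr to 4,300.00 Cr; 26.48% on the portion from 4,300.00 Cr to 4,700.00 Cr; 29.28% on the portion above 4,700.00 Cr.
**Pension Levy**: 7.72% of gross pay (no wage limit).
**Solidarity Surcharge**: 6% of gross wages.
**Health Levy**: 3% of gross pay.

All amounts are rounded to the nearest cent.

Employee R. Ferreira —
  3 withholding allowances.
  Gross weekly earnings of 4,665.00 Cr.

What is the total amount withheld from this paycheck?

1,323.15 Cr

State Income Tax: taxable = 4,665.00 Cr − 3×65.00 Cr = 4,470.00 Cr
  498.14 Cr + 26.48% × (4,470.00 Cr − 4,300.00 Cr) = 498.14 Cr + 26.48% × 170.00 Cr = 543.16 Cr
Pension Levy: 7.72% × 4,665.00 Cr = 360.14 Cr
Solidarity Surcharge: 6% × 4,665.00 Cr = 279.90 Cr
Health Levy: 3% × 4,665.00 Cr = 139.95 Cr
Total: 543.16 Cr + 360.14 Cr + 279.90 Cr + 139.95 Cr = 1,323.15 Cr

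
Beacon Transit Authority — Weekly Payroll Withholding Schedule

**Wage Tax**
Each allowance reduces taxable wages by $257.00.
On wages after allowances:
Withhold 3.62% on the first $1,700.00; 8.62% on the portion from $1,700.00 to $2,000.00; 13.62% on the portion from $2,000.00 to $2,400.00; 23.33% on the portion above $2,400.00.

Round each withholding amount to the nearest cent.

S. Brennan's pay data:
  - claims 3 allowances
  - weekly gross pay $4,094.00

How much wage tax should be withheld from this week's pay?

Wage Tax: taxable = $4,094.00 − 3×$257.00 = $3,323.00
  $141.88 + 23.33% × ($3,323.00 − $2,400.00) = $141.88 + 23.33% × $923.00 = $357.22

$357.22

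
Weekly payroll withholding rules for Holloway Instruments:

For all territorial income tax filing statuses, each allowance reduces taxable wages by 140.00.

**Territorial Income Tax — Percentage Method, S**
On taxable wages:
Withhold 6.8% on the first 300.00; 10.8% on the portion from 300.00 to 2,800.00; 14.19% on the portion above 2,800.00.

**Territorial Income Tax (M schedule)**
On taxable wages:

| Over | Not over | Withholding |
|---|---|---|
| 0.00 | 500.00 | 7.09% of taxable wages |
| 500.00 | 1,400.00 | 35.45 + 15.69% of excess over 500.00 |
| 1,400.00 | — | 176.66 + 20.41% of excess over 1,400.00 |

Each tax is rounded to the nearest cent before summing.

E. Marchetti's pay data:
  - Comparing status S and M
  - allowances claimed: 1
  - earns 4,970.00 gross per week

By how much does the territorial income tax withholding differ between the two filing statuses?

298.26

Territorial Income Tax (S): taxable = 4,970.00 − 1×140.00 = 4,830.00
  290.40 + 14.19% × (4,830.00 − 2,800.00) = 290.40 + 14.19% × 2,030.00 = 578.46
Territorial Income Tax (M): taxable = 4,970.00 − 1×140.00 = 4,830.00
  176.66 + 20.41% × (4,830.00 − 1,400.00) = 176.66 + 20.41% × 3,430.00 = 876.72
Difference: |578.46 − 876.72| = 298.26 (higher under M)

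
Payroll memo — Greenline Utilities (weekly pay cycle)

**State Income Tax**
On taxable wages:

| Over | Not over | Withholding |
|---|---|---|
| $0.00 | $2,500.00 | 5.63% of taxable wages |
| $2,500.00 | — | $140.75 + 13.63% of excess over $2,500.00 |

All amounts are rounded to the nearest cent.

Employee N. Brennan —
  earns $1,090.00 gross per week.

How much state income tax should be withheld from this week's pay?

State Income Tax: taxable = $1,090.00
  5.63% × $1,090.00 = $61.37

$61.37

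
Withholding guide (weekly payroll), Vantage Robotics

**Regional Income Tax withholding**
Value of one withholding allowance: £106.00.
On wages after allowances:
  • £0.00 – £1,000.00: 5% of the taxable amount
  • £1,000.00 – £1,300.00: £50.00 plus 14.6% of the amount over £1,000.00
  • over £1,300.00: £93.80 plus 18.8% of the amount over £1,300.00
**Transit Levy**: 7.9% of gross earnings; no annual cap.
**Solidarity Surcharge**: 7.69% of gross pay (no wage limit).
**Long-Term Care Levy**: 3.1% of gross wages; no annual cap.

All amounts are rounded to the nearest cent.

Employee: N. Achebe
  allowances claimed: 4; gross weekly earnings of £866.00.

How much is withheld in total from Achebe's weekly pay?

Regional Income Tax: taxable = £866.00 − 4×£106.00 = £442.00
  5% × £442.00 = £22.10
Transit Levy: 7.9% × £866.00 = £68.41
Solidarity Surcharge: 7.69% × £866.00 = £66.60
Long-Term Care Levy: 3.1% × £866.00 = £26.85
Total: £22.10 + £68.41 + £66.60 + £26.85 = £183.96

£183.96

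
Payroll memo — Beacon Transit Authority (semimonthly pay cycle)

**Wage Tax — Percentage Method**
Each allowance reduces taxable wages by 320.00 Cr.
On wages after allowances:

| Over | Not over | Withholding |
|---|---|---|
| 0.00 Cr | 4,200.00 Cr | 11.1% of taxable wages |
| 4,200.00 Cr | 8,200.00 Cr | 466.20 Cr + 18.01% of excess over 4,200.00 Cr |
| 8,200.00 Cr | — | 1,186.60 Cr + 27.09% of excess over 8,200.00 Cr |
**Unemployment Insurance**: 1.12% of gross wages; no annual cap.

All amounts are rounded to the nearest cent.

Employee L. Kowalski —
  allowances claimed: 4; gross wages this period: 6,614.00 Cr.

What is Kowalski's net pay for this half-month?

5,869.49 Cr

Wage Tax: taxable = 6,614.00 Cr − 4×320.00 Cr = 5,334.00 Cr
  466.20 Cr + 18.01% × (5,334.00 Cr − 4,200.00 Cr) = 466.20 Cr + 18.01% × 1,134.00 Cr = 670.43 Cr
Unemployment Insurance: 1.12% × 6,614.00 Cr = 74.08 Cr
Total withheld: 670.43 Cr + 74.08 Cr = 744.51 Cr
Net pay: 6,614.00 Cr − 744.51 Cr = 5,869.49 Cr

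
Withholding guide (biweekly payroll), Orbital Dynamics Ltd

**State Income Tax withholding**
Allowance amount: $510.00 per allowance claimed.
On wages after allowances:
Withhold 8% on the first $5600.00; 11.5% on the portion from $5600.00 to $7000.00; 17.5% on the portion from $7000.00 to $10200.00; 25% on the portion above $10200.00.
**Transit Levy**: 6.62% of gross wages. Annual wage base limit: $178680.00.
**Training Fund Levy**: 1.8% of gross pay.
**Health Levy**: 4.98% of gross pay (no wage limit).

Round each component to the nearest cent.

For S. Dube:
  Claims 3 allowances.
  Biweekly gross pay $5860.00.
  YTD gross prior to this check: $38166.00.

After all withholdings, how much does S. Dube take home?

State Income Tax: taxable = $5860.00 − 3×$510.00 = $4330.00
  8% × $4330.00 = $346.40
Transit Levy: 6.62% × $5860.00 = $387.93
Training Fund Levy: 1.8% × $5860.00 = $105.48
Health Levy: 4.98% × $5860.00 = $291.83
Total withheld: $346.40 + $387.93 + $105.48 + $291.83 = $1131.64
Net pay: $5860.00 − $1131.64 = $4728.36

$4728.36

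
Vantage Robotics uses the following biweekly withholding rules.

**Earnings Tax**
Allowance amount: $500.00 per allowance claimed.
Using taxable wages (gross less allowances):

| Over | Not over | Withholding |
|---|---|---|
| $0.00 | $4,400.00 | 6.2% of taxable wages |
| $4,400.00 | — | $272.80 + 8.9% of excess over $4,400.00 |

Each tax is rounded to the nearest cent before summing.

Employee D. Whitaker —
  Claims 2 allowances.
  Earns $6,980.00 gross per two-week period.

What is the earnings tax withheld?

$413.42

Earnings Tax: taxable = $6,980.00 − 2×$500.00 = $5,980.00
  $272.80 + 8.9% × ($5,980.00 − $4,400.00) = $272.80 + 8.9% × $1,580.00 = $413.42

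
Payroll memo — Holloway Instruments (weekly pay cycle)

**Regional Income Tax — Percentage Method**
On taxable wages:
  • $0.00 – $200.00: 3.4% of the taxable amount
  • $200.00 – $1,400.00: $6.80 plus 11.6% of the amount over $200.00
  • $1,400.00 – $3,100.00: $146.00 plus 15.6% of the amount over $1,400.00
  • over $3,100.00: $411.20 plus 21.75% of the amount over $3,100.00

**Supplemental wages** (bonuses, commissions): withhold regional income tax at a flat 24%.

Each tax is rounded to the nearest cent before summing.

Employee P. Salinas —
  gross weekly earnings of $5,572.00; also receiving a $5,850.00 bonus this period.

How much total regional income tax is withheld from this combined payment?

Regional Income Tax: taxable = $5,572.00
  $411.20 + 21.75% × ($5,572.00 − $3,100.00) = $411.20 + 21.75% × $2,472.00 = $948.86
Supplemental (24% flat on bonus): 24% × $5,850.00 = $1,404.00
Total regional income tax: $948.86 + $1,404.00 = $2,352.86

$2,352.86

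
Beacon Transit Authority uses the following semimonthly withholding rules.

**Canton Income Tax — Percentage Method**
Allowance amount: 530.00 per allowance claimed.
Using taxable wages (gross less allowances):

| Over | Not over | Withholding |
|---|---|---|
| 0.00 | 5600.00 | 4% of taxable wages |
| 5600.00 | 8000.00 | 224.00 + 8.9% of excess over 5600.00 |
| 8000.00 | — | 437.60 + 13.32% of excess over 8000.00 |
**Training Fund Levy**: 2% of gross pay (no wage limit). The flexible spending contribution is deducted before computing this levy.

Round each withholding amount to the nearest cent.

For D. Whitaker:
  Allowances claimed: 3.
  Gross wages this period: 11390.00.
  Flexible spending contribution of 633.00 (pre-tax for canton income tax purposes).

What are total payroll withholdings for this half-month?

808.18

Canton Income Tax: taxable = 11390.00 − 633.00 − 3×530.00 = 9167.00
  437.60 + 13.32% × (9167.00 − 8000.00) = 437.60 + 13.32% × 1167.00 = 593.04
Training Fund Levy: 2% × 10757.00 = 215.14
Total: 593.04 + 215.14 = 808.18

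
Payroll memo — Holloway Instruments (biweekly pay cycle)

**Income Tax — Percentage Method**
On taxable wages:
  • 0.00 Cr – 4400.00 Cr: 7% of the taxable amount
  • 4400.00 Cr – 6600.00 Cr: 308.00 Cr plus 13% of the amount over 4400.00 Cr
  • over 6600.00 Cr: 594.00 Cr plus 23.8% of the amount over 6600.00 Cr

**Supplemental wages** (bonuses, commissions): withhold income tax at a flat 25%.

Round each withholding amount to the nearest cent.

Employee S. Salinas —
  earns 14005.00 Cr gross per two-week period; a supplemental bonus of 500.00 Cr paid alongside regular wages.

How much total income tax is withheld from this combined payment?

Income Tax: taxable = 14005.00 Cr
  594.00 Cr + 23.8% × (14005.00 Cr − 6600.00 Cr) = 594.00 Cr + 23.8% × 7405.00 Cr = 2356.39 Cr
Supplemental (25% flat on bonus): 25% × 500.00 Cr = 125.00 Cr
Total income tax: 2356.39 Cr + 125.00 Cr = 2481.39 Cr

2481.39 Cr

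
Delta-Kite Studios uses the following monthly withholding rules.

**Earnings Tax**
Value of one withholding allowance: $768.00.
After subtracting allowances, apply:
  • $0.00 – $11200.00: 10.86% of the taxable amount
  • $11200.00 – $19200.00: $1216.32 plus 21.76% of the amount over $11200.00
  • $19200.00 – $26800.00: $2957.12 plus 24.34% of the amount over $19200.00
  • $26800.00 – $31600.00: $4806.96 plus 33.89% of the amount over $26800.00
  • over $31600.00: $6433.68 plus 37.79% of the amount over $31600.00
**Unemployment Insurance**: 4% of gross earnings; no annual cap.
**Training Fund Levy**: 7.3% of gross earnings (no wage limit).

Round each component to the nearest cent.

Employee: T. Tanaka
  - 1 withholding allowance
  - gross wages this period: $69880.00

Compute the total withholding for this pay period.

Earnings Tax: taxable = $69880.00 − 1×$768.00 = $69112.00
  $6433.68 + 37.79% × ($69112.00 − $31600.00) = $6433.68 + 37.79% × $37512.00 = $20609.46
Unemployment Insurance: 4% × $69880.00 = $2795.20
Training Fund Levy: 7.3% × $69880.00 = $5101.24
Total: $20609.46 + $2795.20 + $5101.24 = $28505.90

$28505.90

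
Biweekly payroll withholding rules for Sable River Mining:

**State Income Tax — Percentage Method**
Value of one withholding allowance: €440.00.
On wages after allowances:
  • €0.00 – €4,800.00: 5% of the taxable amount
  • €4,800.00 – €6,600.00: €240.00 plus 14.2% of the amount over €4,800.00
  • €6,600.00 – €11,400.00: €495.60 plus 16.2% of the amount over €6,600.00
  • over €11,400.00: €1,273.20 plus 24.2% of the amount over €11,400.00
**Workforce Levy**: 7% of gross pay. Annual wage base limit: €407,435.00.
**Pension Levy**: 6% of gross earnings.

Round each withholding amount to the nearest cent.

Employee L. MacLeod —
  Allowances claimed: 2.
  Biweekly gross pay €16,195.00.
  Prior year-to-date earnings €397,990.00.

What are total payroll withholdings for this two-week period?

State Income Tax: taxable = €16,195.00 − 2×€440.00 = €15,315.00
  €1,273.20 + 24.2% × (€15,315.00 − €11,400.00) = €1,273.20 + 24.2% × €3,915.00 = €2,220.63
Workforce Levy: cap €407,435.00 − YTD €397,990.00 = €9,445.00 subject; 7% × €9,445.00 = €661.15
Pension Levy: 6% × €16,195.00 = €971.70
Total: €2,220.63 + €661.15 + €971.70 = €3,853.48

€3,853.48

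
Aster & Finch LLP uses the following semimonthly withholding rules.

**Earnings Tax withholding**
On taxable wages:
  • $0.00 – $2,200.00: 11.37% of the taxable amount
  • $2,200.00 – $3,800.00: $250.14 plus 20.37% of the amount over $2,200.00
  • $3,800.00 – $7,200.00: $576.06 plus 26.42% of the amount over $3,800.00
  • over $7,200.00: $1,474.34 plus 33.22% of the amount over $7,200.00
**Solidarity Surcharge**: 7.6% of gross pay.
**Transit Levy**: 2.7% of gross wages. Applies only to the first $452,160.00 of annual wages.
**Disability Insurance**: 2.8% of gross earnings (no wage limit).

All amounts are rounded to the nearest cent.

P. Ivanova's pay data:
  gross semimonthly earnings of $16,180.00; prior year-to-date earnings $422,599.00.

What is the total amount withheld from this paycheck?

$6,577.08

Earnings Tax: taxable = $16,180.00
  $1,474.34 + 33.22% × ($16,180.00 − $7,200.00) = $1,474.34 + 33.22% × $8,980.00 = $4,457.50
Solidarity Surcharge: 7.6% × $16,180.00 = $1,229.68
Transit Levy: 2.7% × $16,180.00 = $436.86
Disability Insurance: 2.8% × $16,180.00 = $453.04
Total: $4,457.50 + $1,229.68 + $436.86 + $453.04 = $6,577.08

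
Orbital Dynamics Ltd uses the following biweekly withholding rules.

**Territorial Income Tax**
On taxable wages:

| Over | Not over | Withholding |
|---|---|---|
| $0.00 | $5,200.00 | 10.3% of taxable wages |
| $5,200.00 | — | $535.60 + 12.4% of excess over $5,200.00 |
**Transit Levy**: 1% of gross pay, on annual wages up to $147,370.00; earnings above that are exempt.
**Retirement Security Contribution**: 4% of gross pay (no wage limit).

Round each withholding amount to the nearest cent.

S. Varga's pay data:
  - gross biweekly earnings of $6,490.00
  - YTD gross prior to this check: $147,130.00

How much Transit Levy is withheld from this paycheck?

$2.40

Transit Levy: cap $147,370.00 − YTD $147,130.00 = $240.00 subject; 1% × $240.00 = $2.40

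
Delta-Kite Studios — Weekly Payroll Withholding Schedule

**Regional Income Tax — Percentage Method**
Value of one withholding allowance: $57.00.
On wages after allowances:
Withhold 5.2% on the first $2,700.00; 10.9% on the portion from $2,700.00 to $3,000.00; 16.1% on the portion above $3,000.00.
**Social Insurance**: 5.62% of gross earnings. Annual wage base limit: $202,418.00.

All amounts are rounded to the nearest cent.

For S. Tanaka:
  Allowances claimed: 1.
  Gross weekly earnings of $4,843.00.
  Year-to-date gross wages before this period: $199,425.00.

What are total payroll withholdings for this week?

$628.86

Regional Income Tax: taxable = $4,843.00 − 1×$57.00 = $4,786.00
  $173.10 + 16.1% × ($4,786.00 − $3,000.00) = $173.10 + 16.1% × $1,786.00 = $460.65
Social Insurance: cap $202,418.00 − YTD $199,425.00 = $2,993.00 subject; 5.62% × $2,993.00 = $168.21
Total: $460.65 + $168.21 = $628.86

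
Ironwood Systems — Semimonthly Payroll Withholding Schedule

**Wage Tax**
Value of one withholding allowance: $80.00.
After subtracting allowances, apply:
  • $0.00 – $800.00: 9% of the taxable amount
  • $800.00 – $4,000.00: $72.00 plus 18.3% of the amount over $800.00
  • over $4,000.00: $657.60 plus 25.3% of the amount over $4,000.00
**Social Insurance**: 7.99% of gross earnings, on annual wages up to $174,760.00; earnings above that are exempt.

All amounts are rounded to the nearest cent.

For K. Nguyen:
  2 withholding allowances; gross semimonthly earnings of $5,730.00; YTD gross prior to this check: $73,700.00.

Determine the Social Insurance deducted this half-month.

Social Insurance: 7.99% × $5,730.00 = $457.83

$457.83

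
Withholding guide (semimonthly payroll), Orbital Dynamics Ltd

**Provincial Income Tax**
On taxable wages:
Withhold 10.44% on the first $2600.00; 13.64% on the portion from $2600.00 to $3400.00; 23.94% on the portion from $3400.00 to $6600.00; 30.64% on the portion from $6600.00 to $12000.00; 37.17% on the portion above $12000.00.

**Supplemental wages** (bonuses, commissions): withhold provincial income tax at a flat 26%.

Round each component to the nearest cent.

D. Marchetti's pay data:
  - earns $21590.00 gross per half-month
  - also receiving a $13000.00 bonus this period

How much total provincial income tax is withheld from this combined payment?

$9745.80

Provincial Income Tax: taxable = $21590.00
  $2801.20 + 37.17% × ($21590.00 − $12000.00) = $2801.20 + 37.17% × $9590.00 = $6365.80
Supplemental (26% flat on bonus): 26% × $13000.00 = $3380.00
Total provincial income tax: $6365.80 + $3380.00 = $9745.80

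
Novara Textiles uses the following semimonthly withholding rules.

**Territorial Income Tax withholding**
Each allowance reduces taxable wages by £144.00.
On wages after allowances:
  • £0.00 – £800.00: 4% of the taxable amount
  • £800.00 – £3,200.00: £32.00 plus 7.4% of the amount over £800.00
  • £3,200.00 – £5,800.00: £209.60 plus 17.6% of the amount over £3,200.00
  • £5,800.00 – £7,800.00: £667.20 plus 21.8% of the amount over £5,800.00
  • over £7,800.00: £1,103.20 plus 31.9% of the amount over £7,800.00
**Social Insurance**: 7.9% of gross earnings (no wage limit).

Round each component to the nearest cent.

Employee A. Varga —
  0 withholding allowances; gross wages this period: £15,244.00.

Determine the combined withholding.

£4,682.12

Territorial Income Tax: taxable = £15,244.00
  £1,103.20 + 31.9% × (£15,244.00 − £7,800.00) = £1,103.20 + 31.9% × £7,444.00 = £3,477.84
Social Insurance: 7.9% × £15,244.00 = £1,204.28
Total: £3,477.84 + £1,204.28 = £4,682.12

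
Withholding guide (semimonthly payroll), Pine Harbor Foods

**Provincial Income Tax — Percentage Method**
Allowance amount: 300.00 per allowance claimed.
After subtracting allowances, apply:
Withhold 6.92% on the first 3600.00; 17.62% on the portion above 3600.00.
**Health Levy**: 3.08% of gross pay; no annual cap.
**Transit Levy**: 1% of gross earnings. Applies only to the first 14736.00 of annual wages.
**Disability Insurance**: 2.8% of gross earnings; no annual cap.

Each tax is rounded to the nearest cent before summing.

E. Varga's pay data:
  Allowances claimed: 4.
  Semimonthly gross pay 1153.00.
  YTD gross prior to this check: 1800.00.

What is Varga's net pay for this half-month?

1073.68

Provincial Income Tax: taxable = 1153.00 − 4×300.00 = -47.00
  Taxable ≤ 0 → 0.00
Health Levy: 3.08% × 1153.00 = 35.51
Transit Levy: 1% × 1153.00 = 11.53
Disability Insurance: 2.8% × 1153.00 = 32.28
Total withheld: 0.00 + 35.51 + 11.53 + 32.28 = 79.32
Net pay: 1153.00 − 79.32 = 1073.68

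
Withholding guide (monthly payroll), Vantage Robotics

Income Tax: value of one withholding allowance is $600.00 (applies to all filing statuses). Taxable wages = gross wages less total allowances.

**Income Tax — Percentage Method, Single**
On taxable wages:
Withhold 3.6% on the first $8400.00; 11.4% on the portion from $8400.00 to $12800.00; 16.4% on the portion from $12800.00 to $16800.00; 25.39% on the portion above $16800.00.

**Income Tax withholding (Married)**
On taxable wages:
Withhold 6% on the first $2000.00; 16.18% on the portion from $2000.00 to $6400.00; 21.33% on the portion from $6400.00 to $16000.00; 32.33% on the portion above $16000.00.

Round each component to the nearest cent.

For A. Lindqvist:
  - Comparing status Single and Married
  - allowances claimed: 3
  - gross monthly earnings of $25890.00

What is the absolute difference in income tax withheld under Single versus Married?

Income Tax (Single): taxable = $25890.00 − 3×$600.00 = $24090.00
  $1460.00 + 25.39% × ($24090.00 − $16800.00) = $1460.00 + 25.39% × $7290.00 = $3310.93
Income Tax (Married): taxable = $25890.00 − 3×$600.00 = $24090.00
  $2879.60 + 32.33% × ($24090.00 − $16000.00) = $2879.60 + 32.33% × $8090.00 = $5495.10
Difference: |$3310.93 − $5495.10| = $2184.17 (higher under Married)

$2184.17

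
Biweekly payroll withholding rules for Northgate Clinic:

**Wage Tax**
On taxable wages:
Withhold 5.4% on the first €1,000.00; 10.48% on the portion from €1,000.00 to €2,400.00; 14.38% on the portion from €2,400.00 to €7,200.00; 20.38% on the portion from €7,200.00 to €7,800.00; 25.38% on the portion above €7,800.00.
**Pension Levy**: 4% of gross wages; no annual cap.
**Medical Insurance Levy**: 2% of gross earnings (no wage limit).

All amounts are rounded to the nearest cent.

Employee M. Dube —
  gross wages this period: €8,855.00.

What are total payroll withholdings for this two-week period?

Wage Tax: taxable = €8,855.00
  €1,013.24 + 25.38% × (€8,855.00 − €7,800.00) = €1,013.24 + 25.38% × €1,055.00 = €1,281.00
Pension Levy: 4% × €8,855.00 = €354.20
Medical Insurance Levy: 2% × €8,855.00 = €177.10
Total: €1,281.00 + €354.20 + €177.10 = €1,812.30

€1,812.30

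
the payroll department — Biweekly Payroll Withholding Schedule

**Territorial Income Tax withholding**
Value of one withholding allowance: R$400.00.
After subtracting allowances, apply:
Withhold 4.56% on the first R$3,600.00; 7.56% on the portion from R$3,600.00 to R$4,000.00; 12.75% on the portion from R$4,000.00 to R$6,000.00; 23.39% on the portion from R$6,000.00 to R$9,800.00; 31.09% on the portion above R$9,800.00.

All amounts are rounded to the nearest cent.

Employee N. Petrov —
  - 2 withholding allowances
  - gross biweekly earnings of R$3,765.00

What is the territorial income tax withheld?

Territorial Income Tax: taxable = R$3,765.00 − 2×R$400.00 = R$2,965.00
  4.56% × R$2,965.00 = R$135.20

R$135.20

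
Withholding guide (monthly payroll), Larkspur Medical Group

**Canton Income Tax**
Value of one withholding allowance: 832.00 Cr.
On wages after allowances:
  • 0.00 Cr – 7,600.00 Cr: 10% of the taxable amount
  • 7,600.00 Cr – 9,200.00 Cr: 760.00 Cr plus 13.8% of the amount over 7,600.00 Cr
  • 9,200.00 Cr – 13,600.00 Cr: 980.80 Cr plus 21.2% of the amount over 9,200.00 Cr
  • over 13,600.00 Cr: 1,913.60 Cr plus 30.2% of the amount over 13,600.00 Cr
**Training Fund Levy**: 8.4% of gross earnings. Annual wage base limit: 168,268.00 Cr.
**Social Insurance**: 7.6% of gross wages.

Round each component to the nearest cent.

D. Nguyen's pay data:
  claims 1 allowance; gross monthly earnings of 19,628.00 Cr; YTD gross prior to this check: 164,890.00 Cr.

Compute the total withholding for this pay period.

5,258.27 Cr

Canton Income Tax: taxable = 19,628.00 Cr − 1×832.00 Cr = 18,796.00 Cr
  1,913.60 Cr + 30.2% × (18,796.00 Cr − 13,600.00 Cr) = 1,913.60 Cr + 30.2% × 5,196.00 Cr = 3,482.79 Cr
Training Fund Levy: cap 168,268.00 Cr − YTD 164,890.00 Cr = 3,378.00 Cr subject; 8.4% × 3,378.00 Cr = 283.75 Cr
Social Insurance: 7.6% × 19,628.00 Cr = 1,491.73 Cr
Total: 3,482.79 Cr + 283.75 Cr + 1,491.73 Cr = 5,258.27 Cr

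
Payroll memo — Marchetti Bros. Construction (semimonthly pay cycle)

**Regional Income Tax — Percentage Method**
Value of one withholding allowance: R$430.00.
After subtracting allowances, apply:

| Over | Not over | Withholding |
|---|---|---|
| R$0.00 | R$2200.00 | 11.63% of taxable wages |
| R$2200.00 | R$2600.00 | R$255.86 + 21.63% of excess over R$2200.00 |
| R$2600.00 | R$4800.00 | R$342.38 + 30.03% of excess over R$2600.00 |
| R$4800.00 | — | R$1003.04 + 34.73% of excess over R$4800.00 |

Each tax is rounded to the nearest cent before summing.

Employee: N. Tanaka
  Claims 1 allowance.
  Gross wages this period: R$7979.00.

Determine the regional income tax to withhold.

R$1957.77

Regional Income Tax: taxable = R$7979.00 − 1×R$430.00 = R$7549.00
  R$1003.04 + 34.73% × (R$7549.00 − R$4800.00) = R$1003.04 + 34.73% × R$2749.00 = R$1957.77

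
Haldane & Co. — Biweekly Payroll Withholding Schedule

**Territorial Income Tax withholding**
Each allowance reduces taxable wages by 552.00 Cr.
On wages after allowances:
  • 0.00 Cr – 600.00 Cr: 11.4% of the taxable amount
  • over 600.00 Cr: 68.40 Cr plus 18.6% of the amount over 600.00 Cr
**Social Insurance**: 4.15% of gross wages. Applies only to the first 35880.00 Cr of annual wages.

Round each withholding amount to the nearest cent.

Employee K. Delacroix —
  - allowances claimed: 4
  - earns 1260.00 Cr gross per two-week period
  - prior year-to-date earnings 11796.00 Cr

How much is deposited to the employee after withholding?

Territorial Income Tax: taxable = 1260.00 Cr − 4×552.00 Cr = -948.00 Cr
  Taxable ≤ 0 → 0.00 Cr
Social Insurance: 4.15% × 1260.00 Cr = 52.29 Cr
Total withheld: 0.00 Cr + 52.29 Cr = 52.29 Cr
Net pay: 1260.00 Cr − 52.29 Cr = 1207.71 Cr

1207.71 Cr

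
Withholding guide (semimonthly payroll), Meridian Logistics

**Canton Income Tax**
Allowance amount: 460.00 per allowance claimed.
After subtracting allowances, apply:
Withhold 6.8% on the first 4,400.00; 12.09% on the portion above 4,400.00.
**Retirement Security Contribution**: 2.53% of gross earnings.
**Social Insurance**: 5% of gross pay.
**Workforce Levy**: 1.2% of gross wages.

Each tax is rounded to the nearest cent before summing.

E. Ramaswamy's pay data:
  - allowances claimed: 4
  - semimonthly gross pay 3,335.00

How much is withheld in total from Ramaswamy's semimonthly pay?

392.81

Canton Income Tax: taxable = 3,335.00 − 4×460.00 = 1,495.00
  6.8% × 1,495.00 = 101.66
Retirement Security Contribution: 2.53% × 3,335.00 = 84.38
Social Insurance: 5% × 3,335.00 = 166.75
Workforce Levy: 1.2% × 3,335.00 = 40.02
Total: 101.66 + 84.38 + 166.75 + 40.02 = 392.81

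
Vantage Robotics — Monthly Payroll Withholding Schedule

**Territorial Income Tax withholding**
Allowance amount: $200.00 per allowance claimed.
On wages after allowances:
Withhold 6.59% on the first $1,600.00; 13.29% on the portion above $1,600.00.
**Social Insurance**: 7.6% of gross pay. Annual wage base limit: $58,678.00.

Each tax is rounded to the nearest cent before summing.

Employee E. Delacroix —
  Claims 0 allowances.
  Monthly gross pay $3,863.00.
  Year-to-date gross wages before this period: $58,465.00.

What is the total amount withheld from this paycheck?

$422.38

Territorial Income Tax: taxable = $3,863.00
  $105.44 + 13.29% × ($3,863.00 − $1,600.00) = $105.44 + 13.29% × $2,263.00 = $406.19
Social Insurance: cap $58,678.00 − YTD $58,465.00 = $213.00 subject; 7.6% × $213.00 = $16.19
Total: $406.19 + $16.19 = $422.38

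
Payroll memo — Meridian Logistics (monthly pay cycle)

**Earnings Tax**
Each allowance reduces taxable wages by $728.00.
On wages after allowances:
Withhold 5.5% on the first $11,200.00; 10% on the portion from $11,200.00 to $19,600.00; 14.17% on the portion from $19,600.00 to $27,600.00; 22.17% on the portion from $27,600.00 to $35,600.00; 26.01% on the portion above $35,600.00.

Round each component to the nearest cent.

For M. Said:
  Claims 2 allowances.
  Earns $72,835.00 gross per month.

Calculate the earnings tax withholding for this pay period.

$13,669.32

Earnings Tax: taxable = $72,835.00 − 2×$728.00 = $71,379.00
  $4,363.20 + 26.01% × ($71,379.00 − $35,600.00) = $4,363.20 + 26.01% × $35,779.00 = $13,669.32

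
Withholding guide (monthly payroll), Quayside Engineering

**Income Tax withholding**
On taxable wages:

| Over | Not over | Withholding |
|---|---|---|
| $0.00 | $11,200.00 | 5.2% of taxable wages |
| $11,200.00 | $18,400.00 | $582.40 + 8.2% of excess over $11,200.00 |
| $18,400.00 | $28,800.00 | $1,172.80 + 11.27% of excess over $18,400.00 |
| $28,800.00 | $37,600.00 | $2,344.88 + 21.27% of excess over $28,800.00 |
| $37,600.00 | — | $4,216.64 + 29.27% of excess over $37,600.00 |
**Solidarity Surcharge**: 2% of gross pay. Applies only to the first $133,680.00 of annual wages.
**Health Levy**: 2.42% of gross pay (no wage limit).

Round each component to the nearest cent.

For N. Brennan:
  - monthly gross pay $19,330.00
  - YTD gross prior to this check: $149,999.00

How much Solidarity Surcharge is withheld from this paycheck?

Solidarity Surcharge: YTD $149,999.00 ≥ cap $133,680.00 → $0.00

$0.00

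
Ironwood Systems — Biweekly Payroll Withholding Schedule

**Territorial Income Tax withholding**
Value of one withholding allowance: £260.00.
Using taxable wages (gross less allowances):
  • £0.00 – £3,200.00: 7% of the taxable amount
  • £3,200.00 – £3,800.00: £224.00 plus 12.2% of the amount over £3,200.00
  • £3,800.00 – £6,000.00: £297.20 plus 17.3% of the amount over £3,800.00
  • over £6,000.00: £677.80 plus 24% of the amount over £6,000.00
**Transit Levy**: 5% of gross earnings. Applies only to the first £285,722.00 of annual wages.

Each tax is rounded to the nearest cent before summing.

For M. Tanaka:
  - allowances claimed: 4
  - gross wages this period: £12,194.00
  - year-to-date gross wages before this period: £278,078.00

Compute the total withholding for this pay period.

Territorial Income Tax: taxable = £12,194.00 − 4×£260.00 = £11,154.00
  £677.80 + 24% × (£11,154.00 − £6,000.00) = £677.80 + 24% × £5,154.00 = £1,914.76
Transit Levy: cap £285,722.00 − YTD £278,078.00 = £7,644.00 subject; 5% × £7,644.00 = £382.20
Total: £1,914.76 + £382.20 = £2,296.96

£2,296.96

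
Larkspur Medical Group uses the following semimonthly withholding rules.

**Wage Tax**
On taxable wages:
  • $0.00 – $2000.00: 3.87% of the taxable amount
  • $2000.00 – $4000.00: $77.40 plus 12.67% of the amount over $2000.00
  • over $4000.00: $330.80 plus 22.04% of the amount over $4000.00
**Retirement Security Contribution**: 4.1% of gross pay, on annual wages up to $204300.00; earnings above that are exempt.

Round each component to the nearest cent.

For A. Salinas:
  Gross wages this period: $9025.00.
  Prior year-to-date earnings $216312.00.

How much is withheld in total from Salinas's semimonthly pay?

Wage Tax: taxable = $9025.00
  $330.80 + 22.04% × ($9025.00 − $4000.00) = $330.80 + 22.04% × $5025.00 = $1438.31
Retirement Security Contribution: YTD $216312.00 ≥ cap $204300.00 → $0.00
Total: $1438.31 + $0.00 = $1438.31

$1438.31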